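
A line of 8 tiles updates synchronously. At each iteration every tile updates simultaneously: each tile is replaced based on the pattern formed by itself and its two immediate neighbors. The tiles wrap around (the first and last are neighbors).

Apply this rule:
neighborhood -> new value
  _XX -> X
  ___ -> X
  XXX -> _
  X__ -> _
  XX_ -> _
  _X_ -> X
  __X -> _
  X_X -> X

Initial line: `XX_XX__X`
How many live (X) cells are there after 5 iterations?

__XX___X
__X__X_X
__X__XXX
__X__X__
X_X__X_X
count of X: 4

4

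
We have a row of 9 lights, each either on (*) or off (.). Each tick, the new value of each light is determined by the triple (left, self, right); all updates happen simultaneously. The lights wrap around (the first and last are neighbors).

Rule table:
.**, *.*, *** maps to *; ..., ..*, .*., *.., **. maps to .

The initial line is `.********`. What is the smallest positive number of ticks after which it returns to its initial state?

9

tick 1: ********.
tick 2: *******.*
tick 3: ******.**
tick 4: *****.***
tick 5: ****.****
tick 6: ***.*****
tick 7: **.******
tick 8: *.*******
tick 9: .********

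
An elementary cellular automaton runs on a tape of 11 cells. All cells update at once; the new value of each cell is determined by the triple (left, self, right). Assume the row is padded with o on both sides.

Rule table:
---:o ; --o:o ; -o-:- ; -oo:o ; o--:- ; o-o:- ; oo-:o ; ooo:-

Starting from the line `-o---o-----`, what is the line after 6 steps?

-oo-oo-o-oo

---oo--oooo
-oooo-oo---
-o--o-oo-oo
---o--oo-o-
-oo--ooo---
-oo-oo-o-oo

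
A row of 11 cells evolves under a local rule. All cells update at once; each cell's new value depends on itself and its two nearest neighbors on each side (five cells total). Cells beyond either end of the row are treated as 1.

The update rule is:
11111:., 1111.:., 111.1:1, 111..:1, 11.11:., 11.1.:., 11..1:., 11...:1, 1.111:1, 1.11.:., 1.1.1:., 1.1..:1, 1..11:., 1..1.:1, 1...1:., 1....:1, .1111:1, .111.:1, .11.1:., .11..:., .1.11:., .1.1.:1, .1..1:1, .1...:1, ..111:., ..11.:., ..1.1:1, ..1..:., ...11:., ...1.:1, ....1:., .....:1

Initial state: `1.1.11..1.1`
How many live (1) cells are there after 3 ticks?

1......11.1
11111.....1
....1111...
count of 1: 4

4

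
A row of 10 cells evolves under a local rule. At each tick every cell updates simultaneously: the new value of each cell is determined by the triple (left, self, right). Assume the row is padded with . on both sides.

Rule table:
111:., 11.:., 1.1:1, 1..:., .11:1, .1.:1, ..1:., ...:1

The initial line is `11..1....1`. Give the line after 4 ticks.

1......1..

1...1.11.1
1.1.111.11
11111..11.
1......1..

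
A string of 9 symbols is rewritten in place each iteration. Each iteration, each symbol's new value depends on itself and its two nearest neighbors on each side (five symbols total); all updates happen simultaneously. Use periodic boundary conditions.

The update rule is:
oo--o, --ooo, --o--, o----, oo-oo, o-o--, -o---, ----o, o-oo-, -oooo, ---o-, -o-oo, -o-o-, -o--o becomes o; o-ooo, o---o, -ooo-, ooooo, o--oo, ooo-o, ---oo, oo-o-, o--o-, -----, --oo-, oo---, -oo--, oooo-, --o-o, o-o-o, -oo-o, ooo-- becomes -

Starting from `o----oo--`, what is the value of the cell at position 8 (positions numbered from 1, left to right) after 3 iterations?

oooo---o-
-o----o-o
oooooo-o-
position 8 holds o

o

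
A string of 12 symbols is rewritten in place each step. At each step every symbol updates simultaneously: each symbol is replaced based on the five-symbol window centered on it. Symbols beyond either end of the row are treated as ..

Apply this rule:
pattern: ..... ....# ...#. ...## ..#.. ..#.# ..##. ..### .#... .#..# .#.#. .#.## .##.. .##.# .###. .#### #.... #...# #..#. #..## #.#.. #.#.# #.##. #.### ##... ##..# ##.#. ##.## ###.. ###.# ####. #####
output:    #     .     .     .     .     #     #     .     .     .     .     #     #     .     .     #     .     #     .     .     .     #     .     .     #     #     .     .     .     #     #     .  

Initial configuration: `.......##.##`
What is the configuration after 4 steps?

#####..#...#
.#.#.#...#..
.#.#...#....
.#...#....##

.#...#....##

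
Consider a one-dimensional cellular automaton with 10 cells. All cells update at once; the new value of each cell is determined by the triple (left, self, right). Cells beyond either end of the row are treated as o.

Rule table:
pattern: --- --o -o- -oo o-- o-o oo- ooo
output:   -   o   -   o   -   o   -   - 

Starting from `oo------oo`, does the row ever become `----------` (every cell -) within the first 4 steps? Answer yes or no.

no

-------oo-
------oo-o
-----oo-oo
----oo-oo-
step 4 is ----oo-oo-, still not uniform -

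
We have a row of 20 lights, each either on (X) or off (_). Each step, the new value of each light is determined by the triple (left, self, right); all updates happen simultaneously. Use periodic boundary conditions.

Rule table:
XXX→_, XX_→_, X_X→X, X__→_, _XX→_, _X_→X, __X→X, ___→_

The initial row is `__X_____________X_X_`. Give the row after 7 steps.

step 1: _XX____________XXXX_
step 2: X_____________X_____
step 3: X____________XX____X
step 4: ____________X_____X_
step 5: ___________XX____XX_
step 6: __________X_____X___
step 7: _________XX____XX___

_________XX____XX___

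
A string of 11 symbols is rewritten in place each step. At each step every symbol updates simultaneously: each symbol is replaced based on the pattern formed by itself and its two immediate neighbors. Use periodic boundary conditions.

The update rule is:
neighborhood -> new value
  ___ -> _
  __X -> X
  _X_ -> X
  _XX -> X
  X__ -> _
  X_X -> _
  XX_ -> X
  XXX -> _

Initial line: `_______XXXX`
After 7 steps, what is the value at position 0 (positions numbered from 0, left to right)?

_

______XX__X
_____XXX_XX
____XX_X_XX
___XXX_X_XX
__XX_X_X_XX
_XXX_X_X_XX
_X_X_X_X_XX
position 0 holds _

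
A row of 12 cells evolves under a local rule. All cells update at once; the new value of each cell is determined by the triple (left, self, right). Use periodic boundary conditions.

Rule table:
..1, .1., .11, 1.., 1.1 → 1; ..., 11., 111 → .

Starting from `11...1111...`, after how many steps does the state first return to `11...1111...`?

1.1.11...1.1
.1111.1.1111
11...1111...

3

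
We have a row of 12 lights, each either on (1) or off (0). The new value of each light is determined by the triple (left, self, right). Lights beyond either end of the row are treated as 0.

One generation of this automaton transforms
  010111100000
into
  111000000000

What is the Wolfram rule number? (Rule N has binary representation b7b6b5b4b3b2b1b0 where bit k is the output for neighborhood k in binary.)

position 4: 111 → 0  (bit 7 = 0)
position 6: 110 → 0  (bit 6 = 0)
position 2: 101 → 1  (bit 5 = 1)
position 7: 100 → 0  (bit 4 = 0)
position 3: 011 → 0  (bit 3 = 0)
position 1: 010 → 1  (bit 2 = 1)
position 0: 001 → 1  (bit 1 = 1)
position 8: 000 → 0  (bit 0 = 0)
bits b7..b0 = 00100110 = 38

38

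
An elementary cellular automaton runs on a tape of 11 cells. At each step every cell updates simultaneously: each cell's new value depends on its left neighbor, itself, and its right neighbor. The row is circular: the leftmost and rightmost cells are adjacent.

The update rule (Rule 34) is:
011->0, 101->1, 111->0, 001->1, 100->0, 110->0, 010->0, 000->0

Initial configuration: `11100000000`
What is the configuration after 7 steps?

00001000000

00000000001
00000000010
00000000100
00000001000
00000010000
00000100000
00001000000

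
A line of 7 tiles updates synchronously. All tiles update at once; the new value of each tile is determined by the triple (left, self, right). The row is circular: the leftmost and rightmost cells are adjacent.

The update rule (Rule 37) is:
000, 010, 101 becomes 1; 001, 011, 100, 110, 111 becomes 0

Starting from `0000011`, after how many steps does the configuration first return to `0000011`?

2

0111000
0000011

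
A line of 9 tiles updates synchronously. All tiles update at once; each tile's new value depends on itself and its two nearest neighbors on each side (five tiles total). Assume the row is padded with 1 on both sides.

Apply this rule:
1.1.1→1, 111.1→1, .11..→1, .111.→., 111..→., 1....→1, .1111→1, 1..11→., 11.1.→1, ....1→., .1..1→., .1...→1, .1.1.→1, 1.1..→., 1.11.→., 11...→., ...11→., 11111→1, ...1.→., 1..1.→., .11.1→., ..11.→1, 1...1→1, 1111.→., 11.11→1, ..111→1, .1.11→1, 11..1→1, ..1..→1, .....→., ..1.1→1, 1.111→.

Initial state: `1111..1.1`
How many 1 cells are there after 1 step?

step 1: 11..1.11.
count of 1: 5

5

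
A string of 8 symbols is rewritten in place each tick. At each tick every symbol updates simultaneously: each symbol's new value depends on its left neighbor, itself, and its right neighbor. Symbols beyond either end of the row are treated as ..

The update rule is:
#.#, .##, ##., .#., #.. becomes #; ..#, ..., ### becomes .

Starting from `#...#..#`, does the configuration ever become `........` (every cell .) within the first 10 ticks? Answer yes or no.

##..##.#
###.####
#.###..#
###.##.#
#.######
###....#
#.##...#
#####..#
#...##.#
##..####
tick 10 is ##..####, still not uniform .

no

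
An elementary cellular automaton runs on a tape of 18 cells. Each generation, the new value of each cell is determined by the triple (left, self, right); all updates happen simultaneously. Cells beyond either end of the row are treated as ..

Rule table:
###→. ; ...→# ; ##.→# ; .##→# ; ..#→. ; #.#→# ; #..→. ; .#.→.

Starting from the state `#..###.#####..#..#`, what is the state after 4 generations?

...#.###...#......
##..##.#.#...#####
##..###.#..#.#...#
##..#.##....#..#..

##..#.##....#..#..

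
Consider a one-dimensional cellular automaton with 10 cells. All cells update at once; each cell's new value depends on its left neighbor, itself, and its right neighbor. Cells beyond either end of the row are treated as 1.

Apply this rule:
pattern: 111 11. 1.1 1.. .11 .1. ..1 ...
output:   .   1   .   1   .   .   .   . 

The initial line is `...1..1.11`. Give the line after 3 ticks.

.11...1...

1...1.....
11...1....
.11...1...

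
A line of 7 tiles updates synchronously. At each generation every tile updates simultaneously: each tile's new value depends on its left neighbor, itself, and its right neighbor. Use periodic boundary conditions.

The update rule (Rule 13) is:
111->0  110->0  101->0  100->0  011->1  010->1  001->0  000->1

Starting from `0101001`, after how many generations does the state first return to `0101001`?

1

0101001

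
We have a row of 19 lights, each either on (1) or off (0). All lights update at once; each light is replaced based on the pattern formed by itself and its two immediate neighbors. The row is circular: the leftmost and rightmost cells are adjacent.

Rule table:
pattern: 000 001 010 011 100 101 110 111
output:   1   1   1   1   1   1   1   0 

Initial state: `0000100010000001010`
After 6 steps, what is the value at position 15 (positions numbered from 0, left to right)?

step 1: 1111111111111111111
step 2: 0000000000000000000
step 3: 1111111111111111111  (repeats step 1; period 2)
step 6: 0000000000000000000
position 15 holds 0

0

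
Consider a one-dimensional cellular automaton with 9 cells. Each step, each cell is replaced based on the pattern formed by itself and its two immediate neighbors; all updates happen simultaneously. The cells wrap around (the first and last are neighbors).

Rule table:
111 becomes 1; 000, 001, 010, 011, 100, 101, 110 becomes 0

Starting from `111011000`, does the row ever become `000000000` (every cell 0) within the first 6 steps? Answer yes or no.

yes

010000000
000000000
all cells are 0 at step 2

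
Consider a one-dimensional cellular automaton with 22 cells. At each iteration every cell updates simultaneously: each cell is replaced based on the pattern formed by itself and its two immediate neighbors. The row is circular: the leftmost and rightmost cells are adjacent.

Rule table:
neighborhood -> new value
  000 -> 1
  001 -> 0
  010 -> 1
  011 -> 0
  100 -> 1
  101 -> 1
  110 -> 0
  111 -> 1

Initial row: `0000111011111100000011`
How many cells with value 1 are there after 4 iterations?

14

iteration 1: 1110010101111011111000
iteration 2: 0101011110110101110110
iteration 3: 0111101101001110101001
iteration 4: 1011010011100101111101
count of 1: 14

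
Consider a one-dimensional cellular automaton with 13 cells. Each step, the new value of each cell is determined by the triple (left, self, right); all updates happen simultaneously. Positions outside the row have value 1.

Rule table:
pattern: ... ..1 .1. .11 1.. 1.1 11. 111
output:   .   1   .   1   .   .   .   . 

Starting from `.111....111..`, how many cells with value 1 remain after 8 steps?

step 1: .1.....11...1
step 2: ......11...11
step 3: .....11...11.
step 4: ....11...11..
step 5: ...11...11..1
step 6: ..11...11..11
step 7: .11...11..11.
step 8: .1...11..11..
count of 1: 5

5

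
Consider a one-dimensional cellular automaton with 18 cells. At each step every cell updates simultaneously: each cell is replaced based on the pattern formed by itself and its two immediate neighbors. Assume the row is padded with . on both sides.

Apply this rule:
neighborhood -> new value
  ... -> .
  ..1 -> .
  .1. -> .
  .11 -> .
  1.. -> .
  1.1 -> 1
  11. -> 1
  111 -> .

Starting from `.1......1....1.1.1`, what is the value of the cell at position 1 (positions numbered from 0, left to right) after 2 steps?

step 1: ..............1.1.
step 2: ...............1..
position 1 holds .

.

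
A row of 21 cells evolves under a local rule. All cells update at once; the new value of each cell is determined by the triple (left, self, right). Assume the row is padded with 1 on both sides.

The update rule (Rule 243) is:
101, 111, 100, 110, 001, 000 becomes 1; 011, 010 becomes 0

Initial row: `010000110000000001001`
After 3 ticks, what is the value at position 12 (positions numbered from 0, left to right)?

101111011111111110110
110111101111111111011
111011110111111111101
position 12 holds 1

1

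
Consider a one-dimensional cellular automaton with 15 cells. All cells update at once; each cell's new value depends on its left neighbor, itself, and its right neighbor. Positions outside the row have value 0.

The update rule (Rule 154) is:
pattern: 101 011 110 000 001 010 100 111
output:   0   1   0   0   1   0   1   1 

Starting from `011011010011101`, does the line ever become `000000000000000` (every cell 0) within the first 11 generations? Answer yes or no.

110010001111000
101101011110100
001000011100010
010100111010101
100011110000000
010111101000000
100111000100000
011110101010000
111100000001000
111010000010100
110001000100010
generation 11 is 110001000100010, still not uniform 0

no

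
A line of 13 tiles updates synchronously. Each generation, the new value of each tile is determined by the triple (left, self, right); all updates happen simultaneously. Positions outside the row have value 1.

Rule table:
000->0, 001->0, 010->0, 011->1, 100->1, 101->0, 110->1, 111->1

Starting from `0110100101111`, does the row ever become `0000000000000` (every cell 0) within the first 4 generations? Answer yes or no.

0110010001111
0111001001111
0111100101111
0111110001111
generation 4 is 0111110001111, still not uniform 0

no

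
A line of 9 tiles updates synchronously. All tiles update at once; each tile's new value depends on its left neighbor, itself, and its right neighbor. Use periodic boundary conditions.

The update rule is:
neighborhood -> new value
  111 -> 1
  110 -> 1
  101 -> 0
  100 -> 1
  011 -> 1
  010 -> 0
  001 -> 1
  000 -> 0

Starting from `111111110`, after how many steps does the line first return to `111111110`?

step 1: 111111110

1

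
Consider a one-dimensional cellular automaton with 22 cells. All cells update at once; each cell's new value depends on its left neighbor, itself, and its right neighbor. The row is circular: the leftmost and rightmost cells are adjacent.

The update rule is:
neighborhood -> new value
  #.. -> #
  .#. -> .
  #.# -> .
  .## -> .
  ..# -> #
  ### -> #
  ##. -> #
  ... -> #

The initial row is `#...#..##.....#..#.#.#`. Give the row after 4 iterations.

iteration 1: ####.##.######.##.....
iteration 2: .###..#..#####..######
iteration 3: ..####.##.######.#####
iteration 4: ##.###..#..#####..####

##.###..#..#####..####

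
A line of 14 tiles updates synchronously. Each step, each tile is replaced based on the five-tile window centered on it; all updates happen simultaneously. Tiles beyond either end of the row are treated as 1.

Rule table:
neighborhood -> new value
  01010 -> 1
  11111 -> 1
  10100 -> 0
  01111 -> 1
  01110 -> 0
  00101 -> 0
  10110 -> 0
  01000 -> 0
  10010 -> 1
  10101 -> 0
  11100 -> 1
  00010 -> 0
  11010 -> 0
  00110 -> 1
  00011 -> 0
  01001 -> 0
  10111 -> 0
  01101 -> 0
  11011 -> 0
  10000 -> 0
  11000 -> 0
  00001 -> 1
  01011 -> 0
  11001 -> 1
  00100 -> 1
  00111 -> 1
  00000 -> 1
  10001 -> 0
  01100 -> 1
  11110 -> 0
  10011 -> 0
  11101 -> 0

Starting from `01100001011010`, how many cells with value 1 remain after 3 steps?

00100100000000
11101100111110
10000110111000
count of 1: 6

6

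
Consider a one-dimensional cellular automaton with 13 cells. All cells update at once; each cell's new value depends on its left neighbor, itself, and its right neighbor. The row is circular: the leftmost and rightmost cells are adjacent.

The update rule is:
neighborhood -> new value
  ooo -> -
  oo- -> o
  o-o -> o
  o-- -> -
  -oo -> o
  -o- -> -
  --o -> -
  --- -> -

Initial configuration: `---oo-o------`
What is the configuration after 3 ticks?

---ooo-------
---o-o-------
----o--------

----o--------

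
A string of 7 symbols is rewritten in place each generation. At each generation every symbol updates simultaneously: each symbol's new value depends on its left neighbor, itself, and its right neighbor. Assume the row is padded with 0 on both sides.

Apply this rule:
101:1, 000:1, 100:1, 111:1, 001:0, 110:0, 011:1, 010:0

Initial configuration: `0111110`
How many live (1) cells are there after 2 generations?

0111101
0111010
count of 1: 4

4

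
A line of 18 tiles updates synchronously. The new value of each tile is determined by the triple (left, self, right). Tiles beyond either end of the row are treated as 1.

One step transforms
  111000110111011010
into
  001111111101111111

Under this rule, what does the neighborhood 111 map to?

At position 0 the neighborhood is 111; the next row has 0 there.

0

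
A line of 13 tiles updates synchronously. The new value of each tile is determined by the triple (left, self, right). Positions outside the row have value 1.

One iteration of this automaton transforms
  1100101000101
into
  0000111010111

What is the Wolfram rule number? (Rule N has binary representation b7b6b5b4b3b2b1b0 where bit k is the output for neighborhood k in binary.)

45

position 0: 111 → 0  (bit 7 = 0)
position 1: 110 → 0  (bit 6 = 0)
position 5: 101 → 1  (bit 5 = 1)
position 2: 100 → 0  (bit 4 = 0)
position 12: 011 → 1  (bit 3 = 1)
position 4: 010 → 1  (bit 2 = 1)
position 3: 001 → 0  (bit 1 = 0)
position 8: 000 → 1  (bit 0 = 1)
bits b7..b0 = 00101101 = 45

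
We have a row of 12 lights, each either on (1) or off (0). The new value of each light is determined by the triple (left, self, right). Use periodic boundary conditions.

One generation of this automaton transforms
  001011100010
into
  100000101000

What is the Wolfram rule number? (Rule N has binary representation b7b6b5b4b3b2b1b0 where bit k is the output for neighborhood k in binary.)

65

position 5: 111 → 0  (bit 7 = 0)
position 6: 110 → 1  (bit 6 = 1)
position 3: 101 → 0  (bit 5 = 0)
position 7: 100 → 0  (bit 4 = 0)
position 4: 011 → 0  (bit 3 = 0)
position 2: 010 → 0  (bit 2 = 0)
position 1: 001 → 0  (bit 1 = 0)
position 0: 000 → 1  (bit 0 = 1)
bits b7..b0 = 01000001 = 65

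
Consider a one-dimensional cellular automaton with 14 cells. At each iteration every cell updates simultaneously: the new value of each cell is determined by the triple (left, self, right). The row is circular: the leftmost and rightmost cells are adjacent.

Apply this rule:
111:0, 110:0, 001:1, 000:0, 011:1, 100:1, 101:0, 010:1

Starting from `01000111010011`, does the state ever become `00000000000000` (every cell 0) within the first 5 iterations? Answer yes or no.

no

01101100011110
11001010110001
00111010101011
11100010101010
10010110101010
iteration 5 is 10010110101010, still not uniform 0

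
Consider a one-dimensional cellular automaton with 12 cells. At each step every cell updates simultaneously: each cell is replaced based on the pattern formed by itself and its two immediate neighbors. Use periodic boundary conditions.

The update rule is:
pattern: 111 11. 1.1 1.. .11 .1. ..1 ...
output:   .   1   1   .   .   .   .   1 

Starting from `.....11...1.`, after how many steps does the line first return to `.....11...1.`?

36

1111..1.1...
...1...1..1.
11...1......
.1.1...1111.
..1..1....1.
1......11...
..1111..1.1.
1....1...1..
..11...1....
1..1.1...111
1...1..1....
..1......11.
1...1111..1.
..1....1...1
....11...1..
111..1.1...1
..1...1..1..
1...1......1
1.1...1111..
.1..1....1..
......11...1
.1111..1.1..
....1...1..1
.11...1.....
..1.1...1111
...1..1....1
.1......11..
...1111..1.1
.1....1...1.
...11...1...
11..1.1...11
.1...1..1...
...1......11
.1...1111..1
1..1....1...
.....11...1.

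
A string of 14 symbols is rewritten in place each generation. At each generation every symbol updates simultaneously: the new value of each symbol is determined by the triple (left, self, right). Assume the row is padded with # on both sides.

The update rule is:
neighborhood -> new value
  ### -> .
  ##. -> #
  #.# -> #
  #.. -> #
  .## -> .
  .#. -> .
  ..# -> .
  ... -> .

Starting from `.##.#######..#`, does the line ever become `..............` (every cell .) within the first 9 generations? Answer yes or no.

no

#.##......##..
##.##......##.
.##.##......##
#.##.##.......
##.##.##......
.##.##.##.....
#.##.##.##....
##.##.##.##...
.##.##.##.##..
generation 9 is .##.##.##.##.., still not uniform .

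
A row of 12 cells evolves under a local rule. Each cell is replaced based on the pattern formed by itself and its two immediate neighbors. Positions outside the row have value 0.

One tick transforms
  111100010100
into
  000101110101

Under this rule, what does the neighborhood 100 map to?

0

At position 4 the neighborhood is 100; the next row has 0 there.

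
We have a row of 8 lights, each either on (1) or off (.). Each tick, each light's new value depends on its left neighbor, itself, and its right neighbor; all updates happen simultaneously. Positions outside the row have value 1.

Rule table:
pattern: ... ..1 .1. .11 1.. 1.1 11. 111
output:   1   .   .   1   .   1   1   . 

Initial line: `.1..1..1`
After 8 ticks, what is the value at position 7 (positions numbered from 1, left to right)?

1

1......1
1.1111.1
111..111
..1..1..
........
.111111.
11....11
.1.11.1.
position 7 holds 1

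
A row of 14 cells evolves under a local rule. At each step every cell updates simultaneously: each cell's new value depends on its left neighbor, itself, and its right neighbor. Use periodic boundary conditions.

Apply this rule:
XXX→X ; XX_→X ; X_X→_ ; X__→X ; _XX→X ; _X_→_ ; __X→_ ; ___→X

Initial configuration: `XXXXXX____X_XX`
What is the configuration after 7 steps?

step 1: XXXXXXXXX___XX
step 2: XXXXXXXXXXX_XX
step 3: XXXXXXXXXXX_XX  (fixed point — unchanged through step 7)

XXXXXXXXXXX_XX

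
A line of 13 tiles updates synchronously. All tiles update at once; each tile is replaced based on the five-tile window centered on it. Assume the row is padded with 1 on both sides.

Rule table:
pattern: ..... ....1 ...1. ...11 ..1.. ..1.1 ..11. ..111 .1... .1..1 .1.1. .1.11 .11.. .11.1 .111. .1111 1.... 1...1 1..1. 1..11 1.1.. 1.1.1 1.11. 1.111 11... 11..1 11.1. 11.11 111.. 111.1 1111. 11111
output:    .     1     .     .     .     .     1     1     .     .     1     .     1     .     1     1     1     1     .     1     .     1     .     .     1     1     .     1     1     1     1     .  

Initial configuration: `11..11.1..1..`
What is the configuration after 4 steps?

111.1..11111.

11111.......1
...1111...1.1
11.111111....
111.1..11111.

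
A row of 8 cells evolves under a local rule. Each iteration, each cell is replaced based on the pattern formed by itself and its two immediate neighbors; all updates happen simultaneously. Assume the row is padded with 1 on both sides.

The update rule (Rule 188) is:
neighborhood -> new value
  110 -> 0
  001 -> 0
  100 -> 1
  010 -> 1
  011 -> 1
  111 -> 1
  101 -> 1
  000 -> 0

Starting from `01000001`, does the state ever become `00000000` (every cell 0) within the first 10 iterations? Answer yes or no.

11100001
11010001
10111001
01110101
11101111
11011111
10111111
01111111
11111111
11111111
iteration 10 is 11111111, still not uniform 0

no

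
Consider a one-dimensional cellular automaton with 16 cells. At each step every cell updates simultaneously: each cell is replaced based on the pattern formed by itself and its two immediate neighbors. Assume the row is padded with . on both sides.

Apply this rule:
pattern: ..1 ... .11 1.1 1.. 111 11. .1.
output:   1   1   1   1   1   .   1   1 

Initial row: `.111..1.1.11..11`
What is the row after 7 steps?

1..1111111111111

11.1111111111111
1111...........1
1..1111111111111
1111...........1  (repeats step 2; period 2)
step 7: 1..1111111111111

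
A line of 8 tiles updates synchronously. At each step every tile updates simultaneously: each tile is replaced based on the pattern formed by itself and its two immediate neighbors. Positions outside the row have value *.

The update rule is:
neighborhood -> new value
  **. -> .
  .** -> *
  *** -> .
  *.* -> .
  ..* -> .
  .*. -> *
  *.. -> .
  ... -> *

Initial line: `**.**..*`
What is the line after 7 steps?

...*...*
.*.*.*.*
.*.*.*.*  (fixed point — unchanged through step 7)

.*.*.*.*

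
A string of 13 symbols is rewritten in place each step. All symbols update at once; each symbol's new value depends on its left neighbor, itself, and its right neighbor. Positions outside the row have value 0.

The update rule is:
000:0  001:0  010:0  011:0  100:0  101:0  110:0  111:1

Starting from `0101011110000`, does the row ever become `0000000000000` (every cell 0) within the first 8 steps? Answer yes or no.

step 1: 0000001100000
step 2: 0000000000000
all cells are 0 at step 2

yes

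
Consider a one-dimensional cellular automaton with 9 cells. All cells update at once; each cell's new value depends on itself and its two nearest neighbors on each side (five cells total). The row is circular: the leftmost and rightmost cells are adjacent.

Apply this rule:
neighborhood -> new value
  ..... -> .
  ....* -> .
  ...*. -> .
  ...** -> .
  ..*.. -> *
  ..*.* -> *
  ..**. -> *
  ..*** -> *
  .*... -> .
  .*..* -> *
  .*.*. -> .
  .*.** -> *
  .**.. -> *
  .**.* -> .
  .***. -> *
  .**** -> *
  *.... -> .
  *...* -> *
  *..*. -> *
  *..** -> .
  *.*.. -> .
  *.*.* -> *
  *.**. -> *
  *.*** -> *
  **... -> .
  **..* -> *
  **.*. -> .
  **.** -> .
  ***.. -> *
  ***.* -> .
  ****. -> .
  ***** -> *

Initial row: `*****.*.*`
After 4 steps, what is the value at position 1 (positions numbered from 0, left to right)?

***...***
*.*.*.***
..*.****.
*.****.*.
position 1 holds .

.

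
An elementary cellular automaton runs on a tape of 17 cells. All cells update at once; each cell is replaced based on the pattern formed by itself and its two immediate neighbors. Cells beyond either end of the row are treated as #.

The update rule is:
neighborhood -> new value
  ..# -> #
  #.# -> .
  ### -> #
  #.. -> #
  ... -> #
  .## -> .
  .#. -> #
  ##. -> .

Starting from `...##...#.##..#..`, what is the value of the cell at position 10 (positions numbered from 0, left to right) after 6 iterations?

iteration 1: ###..####...#####
iteration 2: ##.##.##.###.####
iteration 3: #.........#...###
iteration 4: .#############.##
iteration 5: ..###########...#
iteration 6: ##.#########.###.
position 10 holds #

#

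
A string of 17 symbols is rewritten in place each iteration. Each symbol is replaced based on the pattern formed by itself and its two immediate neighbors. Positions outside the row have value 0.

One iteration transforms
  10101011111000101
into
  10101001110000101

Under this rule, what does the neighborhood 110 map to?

At position 10 the neighborhood is 110; the next row has 0 there.

0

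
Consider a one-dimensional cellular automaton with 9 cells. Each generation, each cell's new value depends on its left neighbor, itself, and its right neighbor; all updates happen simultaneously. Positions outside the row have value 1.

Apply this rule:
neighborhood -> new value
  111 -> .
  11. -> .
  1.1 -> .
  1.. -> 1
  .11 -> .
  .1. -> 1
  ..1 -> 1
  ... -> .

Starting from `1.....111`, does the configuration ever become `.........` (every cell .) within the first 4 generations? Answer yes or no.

yes

.1...1...
.11.111.1
.........
all cells are . at generation 3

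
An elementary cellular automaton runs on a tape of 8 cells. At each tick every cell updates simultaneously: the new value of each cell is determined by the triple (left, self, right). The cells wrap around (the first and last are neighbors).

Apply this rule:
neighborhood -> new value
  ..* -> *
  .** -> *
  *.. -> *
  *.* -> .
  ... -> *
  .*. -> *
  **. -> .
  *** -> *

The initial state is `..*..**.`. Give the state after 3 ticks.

tick 1: ******.*
tick 2: *****..*
tick 3: ****.***

****.***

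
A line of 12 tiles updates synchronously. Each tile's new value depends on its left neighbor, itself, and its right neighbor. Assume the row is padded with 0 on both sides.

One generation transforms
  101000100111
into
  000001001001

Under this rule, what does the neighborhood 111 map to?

At position 10 the neighborhood is 111; the next row has 0 there.

0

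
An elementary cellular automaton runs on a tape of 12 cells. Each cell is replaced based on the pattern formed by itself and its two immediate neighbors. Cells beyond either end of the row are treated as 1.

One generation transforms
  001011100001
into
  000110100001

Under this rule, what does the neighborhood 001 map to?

At position 1 the neighborhood is 001; the next row has 0 there.

0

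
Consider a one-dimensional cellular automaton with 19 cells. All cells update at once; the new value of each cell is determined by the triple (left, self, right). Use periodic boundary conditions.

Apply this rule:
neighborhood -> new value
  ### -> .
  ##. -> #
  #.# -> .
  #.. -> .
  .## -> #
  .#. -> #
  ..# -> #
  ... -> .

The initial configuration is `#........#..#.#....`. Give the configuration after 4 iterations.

#....###.#.##.#.##.

iteration 1: #.......##.##.#...#
iteration 2: #......###.##.#..##
iteration 3: #.....##.#.##.#.##.
iteration 4: #....###.#.##.#.##.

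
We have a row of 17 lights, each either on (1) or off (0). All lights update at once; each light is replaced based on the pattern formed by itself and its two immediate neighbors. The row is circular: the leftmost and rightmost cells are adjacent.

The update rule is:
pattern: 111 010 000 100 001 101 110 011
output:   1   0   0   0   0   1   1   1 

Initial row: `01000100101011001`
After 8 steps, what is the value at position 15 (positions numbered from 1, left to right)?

0

step 1: 10000000010111000
step 2: 00000000001111000
step 3: 00000000001111000  (fixed point — unchanged through step 8)
position 15 holds 0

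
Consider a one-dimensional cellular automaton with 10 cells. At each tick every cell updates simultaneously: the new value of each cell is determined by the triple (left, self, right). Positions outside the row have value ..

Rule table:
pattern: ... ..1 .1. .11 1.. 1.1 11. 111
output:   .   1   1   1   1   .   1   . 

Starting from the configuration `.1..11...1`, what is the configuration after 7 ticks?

1.1.1.1.11

tick 1: 1111111.11
tick 2: 1.....1.11
tick 3: 11...11.11
tick 4: 111.111.11
tick 5: 1.1.1.1.11
tick 6: 1.1.1.1.11  (fixed point — unchanged through tick 7)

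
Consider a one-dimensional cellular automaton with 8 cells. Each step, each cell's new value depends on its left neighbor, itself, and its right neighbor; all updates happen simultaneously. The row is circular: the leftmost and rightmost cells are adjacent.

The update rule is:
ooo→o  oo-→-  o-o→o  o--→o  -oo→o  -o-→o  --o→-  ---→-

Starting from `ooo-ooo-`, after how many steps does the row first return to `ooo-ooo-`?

step 1: oo-ooo-o
step 2: o-ooo-oo
step 3: -ooo-ooo
step 4: ooo-ooo-

4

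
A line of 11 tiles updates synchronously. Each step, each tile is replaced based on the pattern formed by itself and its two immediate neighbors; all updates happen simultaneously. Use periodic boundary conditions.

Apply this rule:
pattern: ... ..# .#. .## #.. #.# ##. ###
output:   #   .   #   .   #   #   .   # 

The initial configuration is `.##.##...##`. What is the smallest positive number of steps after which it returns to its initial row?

22

step 1: #..#..##...
step 2: ##.##...##.
step 3: ..#..##...#
step 4: #.##...##.#
step 5: .#..##...#.
step 6: .##...##.##
step 7: #..##...#..
step 8: ##...##.##.
step 9: ..##...#..#
step 10: #...##.##.#
step 11: .##...#..#.
step 12: ...##.##.##
step 13: ##...#..#..
step 14: ..##.##.##.
step 15: #...#..#..#
step 16: .##.##.##..
step 17: ...#..#..##
step 18: ##.##.##...
step 19: ..#..#..##.
step 20: #.##.##...#
step 21: .#..#..##..
step 22: .##.##...##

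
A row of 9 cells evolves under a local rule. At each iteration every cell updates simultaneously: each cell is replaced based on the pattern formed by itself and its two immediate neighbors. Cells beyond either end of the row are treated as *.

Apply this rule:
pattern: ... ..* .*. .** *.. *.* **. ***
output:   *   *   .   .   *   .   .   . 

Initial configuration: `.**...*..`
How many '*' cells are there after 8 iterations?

3

iteration 1: ...***.**
iteration 2: ***......
iteration 3: ...******
iteration 4: ***......  (repeats iteration 2; period 2)
iteration 8: ***......
count of *: 3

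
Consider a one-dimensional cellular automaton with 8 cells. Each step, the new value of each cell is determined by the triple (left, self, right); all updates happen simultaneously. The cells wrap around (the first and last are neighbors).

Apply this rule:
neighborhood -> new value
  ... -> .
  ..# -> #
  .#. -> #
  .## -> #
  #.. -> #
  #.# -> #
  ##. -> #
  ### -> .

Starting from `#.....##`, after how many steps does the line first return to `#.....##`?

6

##...##.
###.####
..###...
.##.##..
#######.
#.....##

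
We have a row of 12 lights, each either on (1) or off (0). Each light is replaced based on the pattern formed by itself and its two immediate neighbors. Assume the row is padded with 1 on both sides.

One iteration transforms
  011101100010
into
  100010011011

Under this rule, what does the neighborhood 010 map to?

At position 10 the neighborhood is 010; the next row has 1 there.

1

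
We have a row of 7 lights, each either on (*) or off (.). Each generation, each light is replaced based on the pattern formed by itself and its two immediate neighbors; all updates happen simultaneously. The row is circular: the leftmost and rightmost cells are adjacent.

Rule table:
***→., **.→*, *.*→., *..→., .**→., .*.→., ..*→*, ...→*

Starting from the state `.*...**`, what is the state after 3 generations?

...**.*
.**.*..
*.*...*

*.*...*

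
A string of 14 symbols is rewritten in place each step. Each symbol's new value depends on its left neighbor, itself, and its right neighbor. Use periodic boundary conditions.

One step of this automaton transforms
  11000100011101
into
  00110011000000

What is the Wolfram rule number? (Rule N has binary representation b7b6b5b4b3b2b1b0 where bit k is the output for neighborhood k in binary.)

position 0: 111 → 0  (bit 7 = 0)
position 1: 110 → 0  (bit 6 = 0)
position 12: 101 → 0  (bit 5 = 0)
position 2: 100 → 1  (bit 4 = 1)
position 9: 011 → 0  (bit 3 = 0)
position 5: 010 → 0  (bit 2 = 0)
position 4: 001 → 0  (bit 1 = 0)
position 3: 000 → 1  (bit 0 = 1)
bits b7..b0 = 00010001 = 17

17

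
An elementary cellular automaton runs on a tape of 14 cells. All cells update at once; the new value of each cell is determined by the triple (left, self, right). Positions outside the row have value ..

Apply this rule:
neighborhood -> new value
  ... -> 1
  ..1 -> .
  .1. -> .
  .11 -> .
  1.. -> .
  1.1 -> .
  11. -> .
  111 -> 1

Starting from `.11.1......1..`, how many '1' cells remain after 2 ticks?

8

......1111...1
11111..11..1..
count of 1: 8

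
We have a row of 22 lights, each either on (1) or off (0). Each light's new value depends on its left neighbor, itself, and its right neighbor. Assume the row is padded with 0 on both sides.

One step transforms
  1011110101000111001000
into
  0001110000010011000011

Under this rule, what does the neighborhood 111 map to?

1

At position 3 the neighborhood is 111; the next row has 1 there.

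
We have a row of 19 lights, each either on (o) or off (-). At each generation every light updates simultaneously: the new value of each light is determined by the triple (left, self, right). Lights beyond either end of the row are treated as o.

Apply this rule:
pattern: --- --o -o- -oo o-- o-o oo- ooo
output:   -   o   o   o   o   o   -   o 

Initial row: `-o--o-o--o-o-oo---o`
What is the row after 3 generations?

oooooooooooooo-o-oo
ooooooooooooo-ooooo
oooooooooooo-oooooo

oooooooooooo-oooooo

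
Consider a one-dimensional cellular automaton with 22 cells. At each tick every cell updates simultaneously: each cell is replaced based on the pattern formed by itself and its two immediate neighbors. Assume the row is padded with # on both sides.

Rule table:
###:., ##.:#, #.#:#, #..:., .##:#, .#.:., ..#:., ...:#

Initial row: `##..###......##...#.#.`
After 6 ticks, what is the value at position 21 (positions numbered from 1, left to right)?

.#..#.#.####.##.#..#.#
#....#.##..#####....##
#.##..###..#...#.##.#.
####..#.#....#..####.#
...#...#..##....#..###
.#...#....##.##....#..
position 21 holds .

.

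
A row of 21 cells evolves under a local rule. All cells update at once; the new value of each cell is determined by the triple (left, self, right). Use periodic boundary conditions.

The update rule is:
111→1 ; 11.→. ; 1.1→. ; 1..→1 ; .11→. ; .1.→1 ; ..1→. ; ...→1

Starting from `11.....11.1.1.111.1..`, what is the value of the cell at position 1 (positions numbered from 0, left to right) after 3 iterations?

..1111....1.1..1..11.
1..11.111.1.11.11...1
.1.....1..1......11..
position 1 holds 1

1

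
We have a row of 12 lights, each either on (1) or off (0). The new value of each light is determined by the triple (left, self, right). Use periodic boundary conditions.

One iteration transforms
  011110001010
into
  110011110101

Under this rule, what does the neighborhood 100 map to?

At position 5 the neighborhood is 100; the next row has 1 there.

1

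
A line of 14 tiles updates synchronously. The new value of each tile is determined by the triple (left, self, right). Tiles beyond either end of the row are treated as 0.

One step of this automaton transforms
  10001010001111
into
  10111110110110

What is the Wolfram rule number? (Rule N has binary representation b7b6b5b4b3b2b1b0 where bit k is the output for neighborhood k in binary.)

167

position 11: 111 → 1  (bit 7 = 1)
position 13: 110 → 0  (bit 6 = 0)
position 5: 101 → 1  (bit 5 = 1)
position 1: 100 → 0  (bit 4 = 0)
position 10: 011 → 0  (bit 3 = 0)
position 0: 010 → 1  (bit 2 = 1)
position 3: 001 → 1  (bit 1 = 1)
position 2: 000 → 1  (bit 0 = 1)
bits b7..b0 = 10100111 = 167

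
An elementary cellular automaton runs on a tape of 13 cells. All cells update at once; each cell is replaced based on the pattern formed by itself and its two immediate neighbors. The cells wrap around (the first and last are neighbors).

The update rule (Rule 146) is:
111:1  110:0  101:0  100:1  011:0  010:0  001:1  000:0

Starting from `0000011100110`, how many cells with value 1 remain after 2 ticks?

0000101011001
1001000000110
count of 1: 4

4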